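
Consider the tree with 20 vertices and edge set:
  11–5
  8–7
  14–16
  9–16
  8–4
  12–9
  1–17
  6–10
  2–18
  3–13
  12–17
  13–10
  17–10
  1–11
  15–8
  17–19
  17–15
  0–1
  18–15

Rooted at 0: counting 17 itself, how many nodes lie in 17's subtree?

16

The subtree rooted at 17 contains: 17, 15, 10, 12, 19, 8, 18, 6, 13, 9, 7, 4, 2, 3, 16, 14 — 16 nodes.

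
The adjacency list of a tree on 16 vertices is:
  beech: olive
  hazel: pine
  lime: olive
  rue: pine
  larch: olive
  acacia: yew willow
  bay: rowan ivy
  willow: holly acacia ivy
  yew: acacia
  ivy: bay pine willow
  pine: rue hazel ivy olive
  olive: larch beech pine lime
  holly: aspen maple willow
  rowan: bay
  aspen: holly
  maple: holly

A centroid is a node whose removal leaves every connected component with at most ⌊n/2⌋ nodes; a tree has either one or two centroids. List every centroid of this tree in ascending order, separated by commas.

ivy

If ivy is removed the pieces have sizes 7, 6, 2, all ≤ ⌊16/2⌋ = 8.
No neighbour of ivy does as well, so ivy is the unique centroid.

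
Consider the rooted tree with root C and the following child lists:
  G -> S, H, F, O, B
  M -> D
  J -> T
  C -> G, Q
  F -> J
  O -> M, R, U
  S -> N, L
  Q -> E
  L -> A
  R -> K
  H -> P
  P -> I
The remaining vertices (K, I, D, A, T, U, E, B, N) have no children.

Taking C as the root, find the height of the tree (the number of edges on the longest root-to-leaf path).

The longest root-to-leaf path is C – G – S – L – A (4 edges).

4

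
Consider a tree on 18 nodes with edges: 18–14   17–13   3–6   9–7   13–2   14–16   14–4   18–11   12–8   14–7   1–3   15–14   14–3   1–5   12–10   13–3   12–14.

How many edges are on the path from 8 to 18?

The path is 8 - 12 - 14 - 18, which has 3 edges.

3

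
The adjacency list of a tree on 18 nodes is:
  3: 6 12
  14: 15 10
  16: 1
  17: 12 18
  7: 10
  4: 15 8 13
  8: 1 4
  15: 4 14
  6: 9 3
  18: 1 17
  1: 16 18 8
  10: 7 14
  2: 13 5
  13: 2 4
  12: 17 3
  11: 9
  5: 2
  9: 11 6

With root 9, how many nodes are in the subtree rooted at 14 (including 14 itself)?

14's subtree: {14, 10, 7}, size 3.

3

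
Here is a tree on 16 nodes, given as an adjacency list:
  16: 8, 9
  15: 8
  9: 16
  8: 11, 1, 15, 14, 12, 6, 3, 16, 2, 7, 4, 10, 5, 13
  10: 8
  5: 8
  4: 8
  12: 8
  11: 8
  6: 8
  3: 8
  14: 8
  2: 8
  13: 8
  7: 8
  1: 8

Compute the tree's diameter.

3

BFS from 9 reaches 3 last, at distance 3; BFS from 3 confirms no node is farther.
Path: 9–16–8–3.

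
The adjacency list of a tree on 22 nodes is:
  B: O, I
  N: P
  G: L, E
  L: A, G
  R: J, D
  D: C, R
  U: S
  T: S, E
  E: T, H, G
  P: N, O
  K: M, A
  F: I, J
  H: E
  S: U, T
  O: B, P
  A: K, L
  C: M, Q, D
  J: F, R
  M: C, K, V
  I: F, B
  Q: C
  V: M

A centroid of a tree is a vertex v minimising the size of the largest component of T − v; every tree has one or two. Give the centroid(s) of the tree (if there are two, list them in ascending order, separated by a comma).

C, M

Removing M splits the tree into components of sizes 11, 9, 1; the largest is 11 ≤ ⌊22/2⌋ = 11.
Its neighbour C also leaves a largest component of size 11, so both are centroids.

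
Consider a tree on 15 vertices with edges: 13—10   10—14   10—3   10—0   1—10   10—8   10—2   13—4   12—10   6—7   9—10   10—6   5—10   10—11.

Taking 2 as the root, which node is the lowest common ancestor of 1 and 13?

1's ancestor chain is 1, 10, 2 and 13's is 13, 10, 2; they first meet at 10.

10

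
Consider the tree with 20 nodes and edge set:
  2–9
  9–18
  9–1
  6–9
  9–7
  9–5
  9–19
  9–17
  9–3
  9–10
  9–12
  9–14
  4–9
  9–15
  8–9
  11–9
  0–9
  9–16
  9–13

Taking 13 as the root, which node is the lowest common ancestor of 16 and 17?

9

Ancestors of 16 (toward the root): 16, 9, 13.
Ancestors of 17: 17, 9, 13.
The deepest node appearing in both lists is 9.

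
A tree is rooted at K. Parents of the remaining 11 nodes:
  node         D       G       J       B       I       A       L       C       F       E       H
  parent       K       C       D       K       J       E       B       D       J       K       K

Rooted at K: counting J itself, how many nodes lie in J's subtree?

3

Descendants of J (including itself): J, I, F. That's 3.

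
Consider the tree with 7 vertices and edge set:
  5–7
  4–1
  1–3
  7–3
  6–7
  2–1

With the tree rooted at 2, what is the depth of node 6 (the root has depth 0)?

4

2 → 1 → 3 → 7 → 6 — 4 edges.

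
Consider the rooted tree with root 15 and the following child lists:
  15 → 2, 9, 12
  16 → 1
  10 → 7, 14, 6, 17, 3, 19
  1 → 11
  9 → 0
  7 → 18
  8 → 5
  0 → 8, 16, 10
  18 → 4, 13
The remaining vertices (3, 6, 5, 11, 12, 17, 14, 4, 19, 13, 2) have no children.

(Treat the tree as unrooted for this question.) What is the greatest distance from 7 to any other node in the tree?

5

A farthest node from 7 is 11 (2, 12 also at distance 5).
The path 7–10–0–16–1–11 has 5 edges.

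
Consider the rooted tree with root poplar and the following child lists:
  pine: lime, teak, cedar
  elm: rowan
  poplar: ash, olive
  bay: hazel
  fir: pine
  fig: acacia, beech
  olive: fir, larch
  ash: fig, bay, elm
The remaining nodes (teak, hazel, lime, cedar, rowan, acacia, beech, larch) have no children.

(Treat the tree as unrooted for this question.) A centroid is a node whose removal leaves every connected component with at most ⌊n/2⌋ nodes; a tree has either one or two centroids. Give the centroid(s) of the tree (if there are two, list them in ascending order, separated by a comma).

Removing poplar splits the tree into components of sizes 8, 7; the largest is 8 ≤ ⌊16/2⌋ = 8.
ash is adjacent to poplar and is also a centroid (the largest component after removing it is likewise 8).

ash, poplar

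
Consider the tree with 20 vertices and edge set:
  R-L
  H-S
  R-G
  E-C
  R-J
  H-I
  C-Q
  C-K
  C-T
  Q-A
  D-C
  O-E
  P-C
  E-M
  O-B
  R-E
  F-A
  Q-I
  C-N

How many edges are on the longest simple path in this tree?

A longest path is L – R – E – C – Q – I – H – S, with 7 edges.

7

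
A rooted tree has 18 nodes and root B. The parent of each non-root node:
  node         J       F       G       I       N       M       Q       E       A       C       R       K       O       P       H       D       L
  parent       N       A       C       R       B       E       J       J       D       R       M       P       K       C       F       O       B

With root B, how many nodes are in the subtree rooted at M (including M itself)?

The subtree rooted at M contains: M, R, C, I, P, G, K, O, D, A, F, H — 12 nodes.

12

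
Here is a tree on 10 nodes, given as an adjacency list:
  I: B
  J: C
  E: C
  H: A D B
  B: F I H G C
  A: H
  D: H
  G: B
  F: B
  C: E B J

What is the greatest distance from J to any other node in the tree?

4

A farthest node from J is D (A also at distance 4).
The path J – C – B – H – D has 4 edges.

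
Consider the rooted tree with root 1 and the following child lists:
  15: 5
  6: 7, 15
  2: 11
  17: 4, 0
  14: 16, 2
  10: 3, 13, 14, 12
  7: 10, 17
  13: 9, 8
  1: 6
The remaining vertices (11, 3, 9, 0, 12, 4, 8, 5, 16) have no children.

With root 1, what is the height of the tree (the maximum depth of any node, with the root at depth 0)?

6

A deepest node is 11, reached by 1-6-7-10-14-2-11.
That path has 6 edges, so the height is 6.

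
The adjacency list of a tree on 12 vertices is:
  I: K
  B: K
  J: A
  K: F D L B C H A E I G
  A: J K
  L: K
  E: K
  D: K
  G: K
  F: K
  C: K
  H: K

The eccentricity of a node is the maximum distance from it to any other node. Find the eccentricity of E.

The node farthest from E is J, via E – K – A – J — 3 edges.

3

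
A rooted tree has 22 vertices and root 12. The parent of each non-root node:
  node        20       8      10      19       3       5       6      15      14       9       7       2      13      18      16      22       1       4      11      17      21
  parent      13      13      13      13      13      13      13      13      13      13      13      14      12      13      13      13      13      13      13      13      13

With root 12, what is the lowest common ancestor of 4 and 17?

13

Path 4→root: 4 13 12; path 17→root: 17 13 12.
First common node: 13.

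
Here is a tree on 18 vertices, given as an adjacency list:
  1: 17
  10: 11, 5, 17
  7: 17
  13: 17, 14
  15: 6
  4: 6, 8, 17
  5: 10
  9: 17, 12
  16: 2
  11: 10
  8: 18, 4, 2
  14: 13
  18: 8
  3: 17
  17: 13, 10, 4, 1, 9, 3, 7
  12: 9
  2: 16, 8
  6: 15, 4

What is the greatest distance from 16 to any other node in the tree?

6

A farthest node from 16 is 5 (11, 12, 14 also at distance 6).
The path 16–2–8–4–17–10–5 has 6 edges.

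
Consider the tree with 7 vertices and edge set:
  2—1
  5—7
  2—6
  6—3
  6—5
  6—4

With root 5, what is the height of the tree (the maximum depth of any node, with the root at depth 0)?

3

1 sits deepest: 5 – 6 – 2 – 1 — 3 edges from the root.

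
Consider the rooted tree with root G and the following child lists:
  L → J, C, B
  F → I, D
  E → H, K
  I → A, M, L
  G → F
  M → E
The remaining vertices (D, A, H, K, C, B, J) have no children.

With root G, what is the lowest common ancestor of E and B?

Ancestors of E (toward the root): E, M, I, F, G.
Ancestors of B: B, L, I, F, G.
The deepest node appearing in both lists is I.

I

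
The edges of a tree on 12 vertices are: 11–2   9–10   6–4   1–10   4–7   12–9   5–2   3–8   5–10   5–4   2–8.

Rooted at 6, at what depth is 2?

3

6–4–5–2 — 3 edges.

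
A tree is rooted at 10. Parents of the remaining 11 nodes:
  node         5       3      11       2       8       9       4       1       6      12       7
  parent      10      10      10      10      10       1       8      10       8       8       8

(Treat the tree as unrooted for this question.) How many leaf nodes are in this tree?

9

Degree-1 nodes: 2, 3, 4, 5, 6, 7, 9, 11, 12 — 9 of them.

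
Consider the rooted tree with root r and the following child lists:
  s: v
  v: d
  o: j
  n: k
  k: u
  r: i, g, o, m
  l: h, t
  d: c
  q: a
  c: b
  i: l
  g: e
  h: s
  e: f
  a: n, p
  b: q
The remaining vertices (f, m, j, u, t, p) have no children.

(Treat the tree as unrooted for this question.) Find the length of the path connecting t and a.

Walking from t: t - l - h - s - v - d - c - b - q - a. Length 9.

9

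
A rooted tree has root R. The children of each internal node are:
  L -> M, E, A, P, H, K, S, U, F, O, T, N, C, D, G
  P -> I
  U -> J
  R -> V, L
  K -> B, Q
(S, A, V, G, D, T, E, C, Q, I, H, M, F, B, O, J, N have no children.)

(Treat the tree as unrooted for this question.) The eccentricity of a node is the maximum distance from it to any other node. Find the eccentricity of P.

3

A farthest node from P is Q (B, V, J also at distance 3).
The path P – L – K – Q has 3 edges.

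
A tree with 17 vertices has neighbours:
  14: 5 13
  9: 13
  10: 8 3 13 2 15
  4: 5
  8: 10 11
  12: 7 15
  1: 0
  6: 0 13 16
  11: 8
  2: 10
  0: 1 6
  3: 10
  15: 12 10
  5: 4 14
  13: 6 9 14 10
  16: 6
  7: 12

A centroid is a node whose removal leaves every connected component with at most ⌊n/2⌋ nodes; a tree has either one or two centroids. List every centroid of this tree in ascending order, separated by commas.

13

Removing 13 splits the tree into components of sizes 8, 4, 3, 1; the largest is 8 ≤ ⌊17/2⌋ = 8.
Every other node leaves some component of size > 8, so the centroid is unique.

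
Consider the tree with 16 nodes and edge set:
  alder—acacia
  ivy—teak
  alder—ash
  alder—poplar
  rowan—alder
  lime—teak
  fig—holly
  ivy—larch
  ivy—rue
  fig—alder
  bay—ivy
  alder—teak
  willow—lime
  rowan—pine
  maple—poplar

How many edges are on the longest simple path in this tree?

A longest path is holly – fig – alder – teak – ivy – larch, with 5 edges.

5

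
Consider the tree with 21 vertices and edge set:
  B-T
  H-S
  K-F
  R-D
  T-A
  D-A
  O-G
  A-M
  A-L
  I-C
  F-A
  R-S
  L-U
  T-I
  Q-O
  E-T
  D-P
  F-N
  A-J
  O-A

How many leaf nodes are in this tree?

The leaves are B, C, E, G, H, J, K, M, N, P, Q, U.
That is 12 leaves.

12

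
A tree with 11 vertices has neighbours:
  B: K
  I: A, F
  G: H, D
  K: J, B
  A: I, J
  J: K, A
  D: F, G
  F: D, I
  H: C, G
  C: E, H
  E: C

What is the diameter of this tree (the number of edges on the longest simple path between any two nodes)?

10

A longest path is E–C–H–G–D–F–I–A–J–K–B, with 10 edges.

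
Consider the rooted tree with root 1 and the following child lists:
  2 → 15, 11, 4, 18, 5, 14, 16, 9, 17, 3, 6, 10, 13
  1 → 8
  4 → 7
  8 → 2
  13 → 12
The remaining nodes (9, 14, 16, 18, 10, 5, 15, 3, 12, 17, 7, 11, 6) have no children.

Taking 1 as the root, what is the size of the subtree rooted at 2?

16

Descendants of 2 (including itself): 2, 13, 4, 5, 16, 9, 3, 14, 6, 11, 10, 18, 17, 15, 12, 7. That's 16.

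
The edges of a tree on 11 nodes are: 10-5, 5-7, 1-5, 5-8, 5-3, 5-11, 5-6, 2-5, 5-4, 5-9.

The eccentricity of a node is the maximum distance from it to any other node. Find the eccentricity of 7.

2

Distances from 7 peak at 2, attained at 3 (10, 4, 6, 2, 1, 9, 11, 8 also at distance 2).
7 – 5 – 3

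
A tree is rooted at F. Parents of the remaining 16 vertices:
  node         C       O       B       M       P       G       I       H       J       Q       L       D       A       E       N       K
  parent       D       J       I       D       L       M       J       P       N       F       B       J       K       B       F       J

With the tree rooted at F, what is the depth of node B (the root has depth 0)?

4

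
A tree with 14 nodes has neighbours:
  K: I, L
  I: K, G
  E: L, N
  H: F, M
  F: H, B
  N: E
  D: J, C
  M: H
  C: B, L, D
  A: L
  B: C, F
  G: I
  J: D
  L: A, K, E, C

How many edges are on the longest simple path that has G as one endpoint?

8

Distances from G peak at 8, attained at M.
G-I-K-L-C-B-F-H-M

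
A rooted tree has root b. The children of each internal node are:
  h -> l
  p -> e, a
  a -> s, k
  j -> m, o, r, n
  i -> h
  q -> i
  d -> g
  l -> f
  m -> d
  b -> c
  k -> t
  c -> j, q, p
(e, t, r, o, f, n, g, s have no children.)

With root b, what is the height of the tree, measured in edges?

6

f sits deepest: b – c – q – i – h – l – f — 6 edges from the root.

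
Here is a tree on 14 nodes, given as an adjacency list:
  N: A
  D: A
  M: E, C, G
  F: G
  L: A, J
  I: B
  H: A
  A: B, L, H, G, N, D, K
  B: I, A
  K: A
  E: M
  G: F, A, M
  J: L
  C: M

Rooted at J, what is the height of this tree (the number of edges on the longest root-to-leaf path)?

The longest root-to-leaf path is J-L-A-G-M-E (5 edges).

5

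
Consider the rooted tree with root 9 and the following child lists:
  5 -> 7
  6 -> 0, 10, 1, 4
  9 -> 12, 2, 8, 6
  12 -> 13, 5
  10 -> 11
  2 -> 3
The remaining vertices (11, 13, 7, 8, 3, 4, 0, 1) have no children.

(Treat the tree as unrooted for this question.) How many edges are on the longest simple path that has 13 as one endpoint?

Distances from 13 peak at 5, attained at 11.
13 – 12 – 9 – 6 – 10 – 11

5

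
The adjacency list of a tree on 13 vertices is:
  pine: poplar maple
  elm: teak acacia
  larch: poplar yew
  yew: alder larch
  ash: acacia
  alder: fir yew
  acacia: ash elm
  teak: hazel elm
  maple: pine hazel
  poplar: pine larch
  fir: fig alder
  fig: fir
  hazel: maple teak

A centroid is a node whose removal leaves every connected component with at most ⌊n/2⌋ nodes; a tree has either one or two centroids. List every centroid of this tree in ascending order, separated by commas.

Delete pine: the remaining components have sizes 6, 6. Max 6 ≤ 6, so pine is a centroid.
No neighbour of pine does as well, so pine is the unique centroid.

pine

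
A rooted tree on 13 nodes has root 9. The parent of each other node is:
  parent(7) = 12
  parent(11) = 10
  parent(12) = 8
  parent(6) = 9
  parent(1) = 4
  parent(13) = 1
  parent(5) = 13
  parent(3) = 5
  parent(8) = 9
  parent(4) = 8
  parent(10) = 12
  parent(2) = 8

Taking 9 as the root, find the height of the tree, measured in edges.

6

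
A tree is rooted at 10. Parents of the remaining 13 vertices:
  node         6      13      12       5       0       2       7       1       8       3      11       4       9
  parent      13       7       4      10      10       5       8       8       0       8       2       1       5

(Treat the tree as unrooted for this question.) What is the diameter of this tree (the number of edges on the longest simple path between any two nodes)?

BFS from 12 reaches 11 last, at distance 8; BFS from 11 confirms no node is farther.
Path: 12-4-1-8-0-10-5-2-11.

8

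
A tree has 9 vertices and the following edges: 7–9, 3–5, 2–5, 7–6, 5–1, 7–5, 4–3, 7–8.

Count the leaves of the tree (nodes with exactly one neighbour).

6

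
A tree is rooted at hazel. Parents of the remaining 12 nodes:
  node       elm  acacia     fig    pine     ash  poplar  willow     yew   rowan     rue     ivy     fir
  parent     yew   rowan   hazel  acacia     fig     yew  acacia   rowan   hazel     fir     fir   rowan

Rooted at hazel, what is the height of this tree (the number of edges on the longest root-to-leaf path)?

ivy sits deepest: hazel → rowan → fir → ivy — 3 edges from the root.

3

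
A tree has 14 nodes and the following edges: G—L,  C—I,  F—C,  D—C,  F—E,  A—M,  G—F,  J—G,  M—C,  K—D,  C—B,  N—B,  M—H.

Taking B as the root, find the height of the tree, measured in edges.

4

The longest root-to-leaf path is B-C-F-G-L (4 edges).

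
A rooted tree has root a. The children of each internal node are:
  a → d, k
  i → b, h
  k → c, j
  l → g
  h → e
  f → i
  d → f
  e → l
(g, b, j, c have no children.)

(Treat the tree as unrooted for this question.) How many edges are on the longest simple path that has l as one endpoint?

8

Distances from l peak at 8, attained at c (j also at distance 8).
l – e – h – i – f – d – a – k – c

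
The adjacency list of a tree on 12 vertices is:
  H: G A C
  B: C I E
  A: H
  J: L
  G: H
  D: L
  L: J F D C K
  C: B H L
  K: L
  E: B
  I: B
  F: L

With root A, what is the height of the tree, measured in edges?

4

D sits deepest: A – H – C – L – D — 4 edges from the root.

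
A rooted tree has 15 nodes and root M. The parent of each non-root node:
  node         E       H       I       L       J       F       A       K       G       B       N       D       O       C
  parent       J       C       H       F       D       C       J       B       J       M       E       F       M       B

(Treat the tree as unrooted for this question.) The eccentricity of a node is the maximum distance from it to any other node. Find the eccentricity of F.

4

Distances from F peak at 4, attained at O (N also at distance 4).
F-C-B-M-O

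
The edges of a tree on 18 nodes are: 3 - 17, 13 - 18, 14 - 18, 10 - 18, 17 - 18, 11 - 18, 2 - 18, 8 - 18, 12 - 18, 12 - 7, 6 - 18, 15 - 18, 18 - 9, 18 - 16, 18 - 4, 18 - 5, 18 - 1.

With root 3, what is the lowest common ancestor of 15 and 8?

18

Ancestors of 15 (toward the root): 15, 18, 17, 3.
Ancestors of 8: 8, 18, 17, 3.
The deepest node appearing in both lists is 18.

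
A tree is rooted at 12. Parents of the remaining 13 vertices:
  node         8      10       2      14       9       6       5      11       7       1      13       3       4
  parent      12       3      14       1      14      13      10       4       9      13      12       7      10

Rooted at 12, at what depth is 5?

8

Path from 12 to 5: 12 – 13 – 1 – 14 – 9 – 7 – 3 – 10 – 5, which has 8 edges.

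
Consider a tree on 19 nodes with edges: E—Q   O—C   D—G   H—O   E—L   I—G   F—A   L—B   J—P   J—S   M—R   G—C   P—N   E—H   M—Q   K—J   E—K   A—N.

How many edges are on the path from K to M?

The path is K - E - Q - M, which has 3 edges.

3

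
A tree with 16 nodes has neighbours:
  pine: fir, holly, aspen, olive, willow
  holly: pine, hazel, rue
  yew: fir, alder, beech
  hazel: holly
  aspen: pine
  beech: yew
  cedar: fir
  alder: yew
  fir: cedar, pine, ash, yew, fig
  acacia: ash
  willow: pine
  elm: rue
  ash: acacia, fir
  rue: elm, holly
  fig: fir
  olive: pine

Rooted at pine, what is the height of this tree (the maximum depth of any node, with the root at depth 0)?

A deepest node is acacia, reached by pine → fir → ash → acacia.
That path has 3 edges, so the height is 3.

3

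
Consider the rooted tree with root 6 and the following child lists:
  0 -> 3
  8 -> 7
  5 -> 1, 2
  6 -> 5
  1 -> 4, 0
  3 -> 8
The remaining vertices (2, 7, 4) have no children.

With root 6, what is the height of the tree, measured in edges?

6

The longest root-to-leaf path is 6-5-1-0-3-8-7 (6 edges).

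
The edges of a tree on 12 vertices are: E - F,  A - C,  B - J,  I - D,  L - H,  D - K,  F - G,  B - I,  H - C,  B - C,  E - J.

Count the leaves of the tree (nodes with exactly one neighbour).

Degree-1 nodes: A, G, K, L — 4 of them.

4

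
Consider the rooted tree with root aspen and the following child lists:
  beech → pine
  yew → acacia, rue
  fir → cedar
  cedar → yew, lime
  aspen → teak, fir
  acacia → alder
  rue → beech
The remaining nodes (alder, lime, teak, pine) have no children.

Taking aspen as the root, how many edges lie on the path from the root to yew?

3

Climbing from yew to the root: yew → cedar → fir → aspen. That's 3 steps.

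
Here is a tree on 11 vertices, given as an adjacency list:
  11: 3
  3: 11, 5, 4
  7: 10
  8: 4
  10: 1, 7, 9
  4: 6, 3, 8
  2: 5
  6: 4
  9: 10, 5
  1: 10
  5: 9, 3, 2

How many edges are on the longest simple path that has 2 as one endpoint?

Distances from 2 peak at 4, attained at 7 (1, 6, 8 also at distance 4).
2 – 5 – 9 – 10 – 7

4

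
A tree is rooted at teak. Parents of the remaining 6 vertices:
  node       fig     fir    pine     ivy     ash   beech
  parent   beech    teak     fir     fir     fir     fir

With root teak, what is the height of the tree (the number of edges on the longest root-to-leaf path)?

3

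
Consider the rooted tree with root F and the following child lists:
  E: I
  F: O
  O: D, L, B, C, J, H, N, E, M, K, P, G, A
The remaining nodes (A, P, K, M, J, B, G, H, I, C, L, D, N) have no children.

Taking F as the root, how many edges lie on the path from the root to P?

2

Climbing from P to the root: P–O–F. That's 2 steps.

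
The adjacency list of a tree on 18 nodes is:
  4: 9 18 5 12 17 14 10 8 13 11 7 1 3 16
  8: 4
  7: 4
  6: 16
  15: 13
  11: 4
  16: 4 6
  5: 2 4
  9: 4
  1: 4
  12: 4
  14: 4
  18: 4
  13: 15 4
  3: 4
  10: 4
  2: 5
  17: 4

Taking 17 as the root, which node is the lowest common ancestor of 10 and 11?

4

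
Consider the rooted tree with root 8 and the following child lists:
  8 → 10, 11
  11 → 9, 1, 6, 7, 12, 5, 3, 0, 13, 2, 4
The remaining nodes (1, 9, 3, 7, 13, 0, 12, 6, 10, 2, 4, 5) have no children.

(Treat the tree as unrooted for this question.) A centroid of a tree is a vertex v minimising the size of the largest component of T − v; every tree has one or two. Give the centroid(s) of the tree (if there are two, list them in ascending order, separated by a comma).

If 11 is removed the pieces have sizes 2, 1, 1, 1, 1, 1, 1, 1, 1, 1, 1, 1, all ≤ ⌊14/2⌋ = 7.
Every other node leaves some component of size > 7, so the centroid is unique.

11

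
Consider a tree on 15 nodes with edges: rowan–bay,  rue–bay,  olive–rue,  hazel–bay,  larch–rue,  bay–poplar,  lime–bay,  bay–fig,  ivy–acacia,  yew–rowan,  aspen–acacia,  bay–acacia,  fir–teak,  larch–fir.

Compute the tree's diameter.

Starting from teak, a farthest node is ivy at distance 6.
One longest path: teak – fir – larch – rue – bay – acacia – ivy.
So the diameter is 6.

6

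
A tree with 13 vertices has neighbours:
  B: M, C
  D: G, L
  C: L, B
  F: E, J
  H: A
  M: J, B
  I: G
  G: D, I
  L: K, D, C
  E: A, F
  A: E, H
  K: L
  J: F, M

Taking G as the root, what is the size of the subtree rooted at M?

6

Descendants of M (including itself): M, J, F, E, A, H. That's 6.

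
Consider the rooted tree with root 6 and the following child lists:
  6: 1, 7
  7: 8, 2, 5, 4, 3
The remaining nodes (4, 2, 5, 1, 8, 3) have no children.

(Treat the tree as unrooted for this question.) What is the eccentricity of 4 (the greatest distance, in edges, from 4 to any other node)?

3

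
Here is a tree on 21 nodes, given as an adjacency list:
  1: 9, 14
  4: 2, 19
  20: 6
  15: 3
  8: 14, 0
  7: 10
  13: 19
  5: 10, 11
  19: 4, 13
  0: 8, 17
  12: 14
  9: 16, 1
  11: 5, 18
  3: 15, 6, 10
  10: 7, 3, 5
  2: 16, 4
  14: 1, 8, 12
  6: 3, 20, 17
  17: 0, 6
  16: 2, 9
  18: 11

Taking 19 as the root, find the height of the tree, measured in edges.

15

The longest root-to-leaf path is 19-4-2-16-9-1-14-8-0-17-6-3-10-5-11-18 (15 edges).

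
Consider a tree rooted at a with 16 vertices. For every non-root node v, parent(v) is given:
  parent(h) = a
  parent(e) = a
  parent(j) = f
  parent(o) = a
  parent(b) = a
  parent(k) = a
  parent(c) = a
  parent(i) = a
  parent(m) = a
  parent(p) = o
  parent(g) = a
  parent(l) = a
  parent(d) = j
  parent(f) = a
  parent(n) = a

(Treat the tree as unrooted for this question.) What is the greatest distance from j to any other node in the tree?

4

Distances from j peak at 4, attained at p.
j-f-a-o-p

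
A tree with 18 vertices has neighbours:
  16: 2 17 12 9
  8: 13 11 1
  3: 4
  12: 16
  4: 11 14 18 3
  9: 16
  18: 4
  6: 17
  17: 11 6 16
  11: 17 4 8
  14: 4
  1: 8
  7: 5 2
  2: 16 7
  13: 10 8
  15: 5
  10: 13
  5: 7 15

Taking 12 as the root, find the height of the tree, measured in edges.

A deepest node is 10, reached by 12 – 16 – 17 – 11 – 8 – 13 – 10.
That path has 6 edges, so the height is 6.

6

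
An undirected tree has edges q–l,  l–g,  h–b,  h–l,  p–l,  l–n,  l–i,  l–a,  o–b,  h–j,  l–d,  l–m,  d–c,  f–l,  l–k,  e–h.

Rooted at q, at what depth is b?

Climbing from b to the root: b – h – l – q. That's 3 steps.

3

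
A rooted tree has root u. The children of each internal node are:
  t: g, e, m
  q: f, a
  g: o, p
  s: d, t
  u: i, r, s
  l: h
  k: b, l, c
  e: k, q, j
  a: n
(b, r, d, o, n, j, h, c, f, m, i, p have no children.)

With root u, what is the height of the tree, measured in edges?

h sits deepest: u-s-t-e-k-l-h — 6 edges from the root.

6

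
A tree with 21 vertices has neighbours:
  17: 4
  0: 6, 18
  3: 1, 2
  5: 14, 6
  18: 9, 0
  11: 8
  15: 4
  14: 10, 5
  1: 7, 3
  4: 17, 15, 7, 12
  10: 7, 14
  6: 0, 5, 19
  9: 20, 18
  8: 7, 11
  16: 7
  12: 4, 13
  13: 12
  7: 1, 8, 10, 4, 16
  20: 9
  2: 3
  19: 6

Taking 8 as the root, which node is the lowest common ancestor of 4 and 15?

4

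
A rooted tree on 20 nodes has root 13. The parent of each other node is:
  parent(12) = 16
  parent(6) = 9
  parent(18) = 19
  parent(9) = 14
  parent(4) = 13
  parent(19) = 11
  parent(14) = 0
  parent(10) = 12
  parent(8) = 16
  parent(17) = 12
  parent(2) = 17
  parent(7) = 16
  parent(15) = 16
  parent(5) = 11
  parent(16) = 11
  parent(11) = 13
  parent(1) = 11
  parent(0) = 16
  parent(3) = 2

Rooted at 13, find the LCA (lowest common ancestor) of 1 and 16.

11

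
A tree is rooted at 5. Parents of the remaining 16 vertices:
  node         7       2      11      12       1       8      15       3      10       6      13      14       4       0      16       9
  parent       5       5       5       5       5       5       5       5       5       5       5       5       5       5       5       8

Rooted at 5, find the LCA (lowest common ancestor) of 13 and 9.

5

Ancestors of 13 (toward the root): 13, 5.
Ancestors of 9: 9, 8, 5.
The deepest node appearing in both lists is 5.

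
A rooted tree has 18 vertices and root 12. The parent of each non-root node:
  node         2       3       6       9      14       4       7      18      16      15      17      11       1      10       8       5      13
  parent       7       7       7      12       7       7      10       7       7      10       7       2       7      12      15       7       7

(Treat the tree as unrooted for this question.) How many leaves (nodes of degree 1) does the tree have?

13

The leaves are 1, 3, 4, 5, 6, 8, 9, 11, 13, 14, 16, 17, 18.
That is 13 leaves.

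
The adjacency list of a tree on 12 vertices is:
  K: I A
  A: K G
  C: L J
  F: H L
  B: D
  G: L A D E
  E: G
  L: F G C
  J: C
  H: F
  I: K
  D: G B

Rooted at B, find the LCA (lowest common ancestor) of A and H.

A's ancestor chain is A, G, D, B and H's is H, F, L, G, D, B; they first meet at G.

G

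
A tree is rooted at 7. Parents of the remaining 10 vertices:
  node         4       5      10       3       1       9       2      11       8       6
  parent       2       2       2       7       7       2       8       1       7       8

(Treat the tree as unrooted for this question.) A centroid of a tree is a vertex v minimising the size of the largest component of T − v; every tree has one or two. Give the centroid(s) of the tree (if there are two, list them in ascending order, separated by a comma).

8

Delete 8: the remaining components have sizes 5, 4, 1. Max 5 ≤ 5, so 8 is a centroid.
Every other node leaves some component of size > 5, so the centroid is unique.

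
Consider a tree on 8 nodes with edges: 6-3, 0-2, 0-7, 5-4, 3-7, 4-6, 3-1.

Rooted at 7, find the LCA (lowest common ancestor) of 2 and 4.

7

2's ancestor chain is 2, 0, 7 and 4's is 4, 6, 3, 7; they first meet at 7.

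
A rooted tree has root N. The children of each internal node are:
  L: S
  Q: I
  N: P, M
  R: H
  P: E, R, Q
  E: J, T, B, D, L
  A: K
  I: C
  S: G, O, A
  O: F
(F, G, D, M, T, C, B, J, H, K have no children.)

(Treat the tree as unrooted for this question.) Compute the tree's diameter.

8

BFS from C reaches F last, at distance 8; BFS from F confirms no node is farther.
Path: C – I – Q – P – E – L – S – O – F.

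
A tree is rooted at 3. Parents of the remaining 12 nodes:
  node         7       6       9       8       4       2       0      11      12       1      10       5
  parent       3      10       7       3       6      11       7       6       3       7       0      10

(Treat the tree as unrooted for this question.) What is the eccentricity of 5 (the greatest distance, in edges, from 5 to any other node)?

5

The node farthest from 5 is 8 (12 also at distance 5), via 5-10-0-7-3-8 — 5 edges.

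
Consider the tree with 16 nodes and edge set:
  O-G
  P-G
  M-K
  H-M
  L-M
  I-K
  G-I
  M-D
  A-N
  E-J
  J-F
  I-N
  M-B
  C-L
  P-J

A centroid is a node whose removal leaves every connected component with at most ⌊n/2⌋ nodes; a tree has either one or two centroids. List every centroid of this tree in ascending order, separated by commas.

If I is removed the pieces have sizes 7, 6, 2, all ≤ ⌊16/2⌋ = 8.
Every other node leaves some component of size > 8, so the centroid is unique.

I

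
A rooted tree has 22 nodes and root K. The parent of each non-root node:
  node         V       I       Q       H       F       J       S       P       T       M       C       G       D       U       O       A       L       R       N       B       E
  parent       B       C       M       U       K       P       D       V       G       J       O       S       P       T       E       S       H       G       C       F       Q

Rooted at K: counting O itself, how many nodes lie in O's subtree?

O's subtree: {O, C, N, I}, size 4.

4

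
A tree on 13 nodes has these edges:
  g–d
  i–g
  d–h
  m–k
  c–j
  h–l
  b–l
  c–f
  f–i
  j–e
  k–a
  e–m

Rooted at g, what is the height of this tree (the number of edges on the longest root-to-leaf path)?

The longest root-to-leaf path is g – i – f – c – j – e – m – k – a (8 edges).

8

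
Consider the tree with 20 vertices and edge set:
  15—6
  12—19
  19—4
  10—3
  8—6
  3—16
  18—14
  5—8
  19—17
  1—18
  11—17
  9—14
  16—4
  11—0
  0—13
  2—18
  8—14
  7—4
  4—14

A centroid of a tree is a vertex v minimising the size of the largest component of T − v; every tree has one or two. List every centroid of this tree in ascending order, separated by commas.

Delete 4: the remaining components have sizes 9, 6, 3, 1. Max 9 ≤ 10, so 4 is a centroid.
No neighbour of 4 does as well, so 4 is the unique centroid.

4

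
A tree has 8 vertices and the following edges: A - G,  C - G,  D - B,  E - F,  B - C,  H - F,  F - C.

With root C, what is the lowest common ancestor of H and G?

Path H→root: H F C; path G→root: G C.
First common node: C.

C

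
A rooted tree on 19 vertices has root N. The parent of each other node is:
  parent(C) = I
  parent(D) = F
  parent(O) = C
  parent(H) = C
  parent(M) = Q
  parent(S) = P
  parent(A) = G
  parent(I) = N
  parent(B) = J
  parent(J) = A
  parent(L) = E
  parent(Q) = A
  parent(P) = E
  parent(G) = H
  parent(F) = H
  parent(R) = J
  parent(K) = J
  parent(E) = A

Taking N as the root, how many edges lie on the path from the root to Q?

Climbing from Q to the root: Q – A – G – H – C – I – N. That's 6 steps.

6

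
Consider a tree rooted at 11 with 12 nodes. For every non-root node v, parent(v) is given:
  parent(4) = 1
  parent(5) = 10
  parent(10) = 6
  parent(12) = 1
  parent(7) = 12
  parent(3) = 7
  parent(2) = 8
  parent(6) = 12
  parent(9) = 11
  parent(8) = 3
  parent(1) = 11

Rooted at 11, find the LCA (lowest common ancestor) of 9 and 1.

11

Path 9→root: 9 11; path 1→root: 1 11.
First common node: 11.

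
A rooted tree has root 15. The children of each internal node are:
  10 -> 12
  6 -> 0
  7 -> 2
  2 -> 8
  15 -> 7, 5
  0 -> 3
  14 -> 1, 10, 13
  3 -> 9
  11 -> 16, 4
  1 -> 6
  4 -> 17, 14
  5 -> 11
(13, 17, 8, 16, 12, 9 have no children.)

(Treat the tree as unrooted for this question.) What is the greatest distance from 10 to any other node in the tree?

A farthest node from 10 is 8.
The path 10–14–4–11–5–15–7–2–8 has 8 edges.

8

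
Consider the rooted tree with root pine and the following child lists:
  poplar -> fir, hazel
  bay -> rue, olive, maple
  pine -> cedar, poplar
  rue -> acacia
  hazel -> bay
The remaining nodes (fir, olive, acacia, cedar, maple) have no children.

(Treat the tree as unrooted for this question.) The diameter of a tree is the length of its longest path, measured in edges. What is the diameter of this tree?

6

A longest path is acacia - rue - bay - hazel - poplar - pine - cedar, with 6 edges.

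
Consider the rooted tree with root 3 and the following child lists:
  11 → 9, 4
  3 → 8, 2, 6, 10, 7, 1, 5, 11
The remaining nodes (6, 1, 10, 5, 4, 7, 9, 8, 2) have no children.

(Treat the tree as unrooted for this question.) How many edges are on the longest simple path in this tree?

BFS from 4 reaches 2 last, at distance 3; BFS from 2 confirms no node is farther.
Path: 4 – 11 – 3 – 2.

3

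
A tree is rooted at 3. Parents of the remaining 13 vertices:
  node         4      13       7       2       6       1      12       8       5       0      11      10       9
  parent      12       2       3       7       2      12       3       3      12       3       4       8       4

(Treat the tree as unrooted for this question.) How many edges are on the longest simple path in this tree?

6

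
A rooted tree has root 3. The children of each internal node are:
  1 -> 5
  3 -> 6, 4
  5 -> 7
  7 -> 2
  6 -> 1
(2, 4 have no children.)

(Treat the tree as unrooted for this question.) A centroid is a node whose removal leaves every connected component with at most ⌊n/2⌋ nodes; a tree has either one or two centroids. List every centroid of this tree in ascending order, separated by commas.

1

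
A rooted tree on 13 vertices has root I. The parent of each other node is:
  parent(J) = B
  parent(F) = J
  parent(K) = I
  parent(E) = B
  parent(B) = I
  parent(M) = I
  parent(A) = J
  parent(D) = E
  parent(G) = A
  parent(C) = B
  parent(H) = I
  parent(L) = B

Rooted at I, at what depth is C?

2

Climbing from C to the root: C → B → I. That's 2 steps.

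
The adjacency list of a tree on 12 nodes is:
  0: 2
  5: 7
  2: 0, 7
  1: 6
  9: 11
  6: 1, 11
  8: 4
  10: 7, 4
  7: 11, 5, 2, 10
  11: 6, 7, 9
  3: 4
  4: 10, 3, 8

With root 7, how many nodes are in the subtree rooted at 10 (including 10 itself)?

4

Descendants of 10 (including itself): 10, 4, 8, 3. That's 4.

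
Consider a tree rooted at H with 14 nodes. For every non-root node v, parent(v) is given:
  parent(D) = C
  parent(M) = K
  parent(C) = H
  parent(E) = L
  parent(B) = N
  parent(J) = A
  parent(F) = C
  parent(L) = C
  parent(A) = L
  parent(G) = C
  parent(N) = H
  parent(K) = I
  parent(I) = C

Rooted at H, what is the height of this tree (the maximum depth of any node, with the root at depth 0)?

The longest root-to-leaf path is H – C – I – K – M (4 edges).

4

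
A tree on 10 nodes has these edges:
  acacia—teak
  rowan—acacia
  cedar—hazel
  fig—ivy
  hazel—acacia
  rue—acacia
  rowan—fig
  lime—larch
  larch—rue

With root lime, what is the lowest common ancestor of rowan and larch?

larch

rowan's ancestor chain is rowan, acacia, rue, larch, lime and larch's is larch, lime; they first meet at larch.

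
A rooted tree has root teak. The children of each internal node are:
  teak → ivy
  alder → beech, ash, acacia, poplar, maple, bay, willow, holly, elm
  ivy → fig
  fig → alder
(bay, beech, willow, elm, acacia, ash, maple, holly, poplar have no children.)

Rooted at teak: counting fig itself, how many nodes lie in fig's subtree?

11

The subtree rooted at fig contains: fig, alder, poplar, ash, maple, bay, acacia, willow, holly, beech, elm — 11 nodes.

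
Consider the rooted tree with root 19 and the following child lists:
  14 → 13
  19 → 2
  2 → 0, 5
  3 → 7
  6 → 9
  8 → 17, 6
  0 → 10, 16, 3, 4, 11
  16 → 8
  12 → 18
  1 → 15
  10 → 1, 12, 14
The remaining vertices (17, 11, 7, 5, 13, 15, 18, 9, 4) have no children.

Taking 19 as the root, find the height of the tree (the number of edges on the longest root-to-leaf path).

A deepest node is 9, reached by 19-2-0-16-8-6-9.
That path has 6 edges, so the height is 6.

6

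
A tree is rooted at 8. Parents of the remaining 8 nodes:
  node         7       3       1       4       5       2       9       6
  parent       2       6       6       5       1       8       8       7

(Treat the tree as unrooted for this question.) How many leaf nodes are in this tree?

3

Exactly 3 nodes have a single neighbour: 3, 4, 9.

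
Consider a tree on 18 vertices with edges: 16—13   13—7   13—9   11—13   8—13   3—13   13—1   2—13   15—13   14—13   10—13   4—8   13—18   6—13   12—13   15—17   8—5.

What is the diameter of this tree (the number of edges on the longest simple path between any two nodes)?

BFS from 17 reaches 5 last, at distance 4; BFS from 5 confirms no node is farther.
Path: 17 – 15 – 13 – 8 – 5.

4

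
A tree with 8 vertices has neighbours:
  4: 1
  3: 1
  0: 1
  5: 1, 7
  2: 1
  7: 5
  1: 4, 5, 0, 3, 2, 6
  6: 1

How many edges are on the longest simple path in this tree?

3

A longest path is 7–5–1–4, with 3 edges.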